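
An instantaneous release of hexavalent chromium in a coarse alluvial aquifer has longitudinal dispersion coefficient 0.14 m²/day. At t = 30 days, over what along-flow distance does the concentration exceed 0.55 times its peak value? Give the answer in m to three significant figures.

6.34 m

The plume is Gaussian with σ = √(2Dt) = √(2 × 0.14 × 30) = 2.898 m.
C/C_peak = exp(−Δx²/(2σ²)) = 0.55 ⇒ Δx = σ·√(−2 ln 0.55) = 2.898 × 1.093 = 3.168 m.
Width = 2Δx = 6.34 m.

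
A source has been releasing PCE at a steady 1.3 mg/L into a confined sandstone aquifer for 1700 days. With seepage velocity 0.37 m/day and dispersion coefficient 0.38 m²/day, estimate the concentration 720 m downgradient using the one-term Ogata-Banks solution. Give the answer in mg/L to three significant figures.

0.00738 mg/L

For a continuous step input, C/C₀ ≈ ½·erfc((x−vt)/(2√(Dt))).
vt = 0.37 × 1700 = 629 m and 2√(Dt) = 2√(0.38 × 1700) = 50.83 m.
Argument (x−vt)/(2√(Dt)) = (720 − 629)/50.83 = 1.790; ½·erfc(1.790) = 0.005680.
C = 1.3 × 0.005680 = 0.00738 mg/L.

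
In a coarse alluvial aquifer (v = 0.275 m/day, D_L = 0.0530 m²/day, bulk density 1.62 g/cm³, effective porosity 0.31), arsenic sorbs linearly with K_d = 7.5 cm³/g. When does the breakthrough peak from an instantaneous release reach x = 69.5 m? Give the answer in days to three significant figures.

Retardation factor R = 1 + ρ_b·K_d/n = 1 + 1.62 × 7.5/0.31 = 40.19.
Sorption retards both mechanisms: v_R = v/R = 0.006842 m/day, D_R = D/R = 0.001319 m²/day.
Peak time from v_R²t² + 2D_R t − x² = 0: t = (√(D_R² + v_R²x²) − D_R)/v_R².
√(D_R² + v_R²x²) = √(0.001319² + 0.006842² × 69.5²) = 0.4755; v_R² = 4.681e-05.
t = (0.4755 − 0.001319)/4.681e-05 = 10100 days.

10100 days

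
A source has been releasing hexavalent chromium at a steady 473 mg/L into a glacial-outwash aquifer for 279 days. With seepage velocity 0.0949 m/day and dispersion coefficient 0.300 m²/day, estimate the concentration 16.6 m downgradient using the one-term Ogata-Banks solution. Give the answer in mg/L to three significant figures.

368 mg/L

For a continuous step input, C/C₀ ≈ ½·erfc((x−vt)/(2√(Dt))).
vt = 0.0949 × 279 = 26.4771 m and 2√(Dt) = 2√(0.300 × 279) = 18.30 m.
Argument (x−vt)/(2√(Dt)) = (16.6 − 26.4771)/18.30 = -0.5397; ½·erfc(-0.5397) = 0.7773.
C = 473 × 0.7773 = 368 mg/L.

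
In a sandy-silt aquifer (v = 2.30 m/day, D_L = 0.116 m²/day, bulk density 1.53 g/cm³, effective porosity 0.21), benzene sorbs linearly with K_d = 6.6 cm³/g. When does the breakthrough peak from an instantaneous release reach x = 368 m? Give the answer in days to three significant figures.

Retardation factor R = 1 + ρ_b·K_d/n = 1 + 1.53 × 6.6/0.21 = 49.09.
Sorption retards both mechanisms: v_R = v/R = 0.04685 m/day, D_R = D/R = 0.002363 m²/day.
Peak time from v_R²t² + 2D_R t − x² = 0: t = (√(D_R² + v_R²x²) − D_R)/v_R².
√(D_R² + v_R²x²) = √(0.002363² + 0.04685² × 368²) = 17.24; v_R² = 0.002195.
t = (17.24 − 0.002363)/0.002195 = 7850 days.

7850 days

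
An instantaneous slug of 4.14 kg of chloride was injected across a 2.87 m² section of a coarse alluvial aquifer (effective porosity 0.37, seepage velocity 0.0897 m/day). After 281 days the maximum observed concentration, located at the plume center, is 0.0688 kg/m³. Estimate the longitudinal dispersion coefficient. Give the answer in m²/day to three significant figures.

0.909 m²/day

At the plume center C_max = M/(n_e·A·√(4πDt)), so D = M²/(4πt·(n_e·A·C_max)²).
n_e·A·C_max = 0.37 × 2.87 × 0.0688 = 0.07306 kg/m.
D = 4.14²/(4π × 281 × 0.07306²) = 0.909 m²/day.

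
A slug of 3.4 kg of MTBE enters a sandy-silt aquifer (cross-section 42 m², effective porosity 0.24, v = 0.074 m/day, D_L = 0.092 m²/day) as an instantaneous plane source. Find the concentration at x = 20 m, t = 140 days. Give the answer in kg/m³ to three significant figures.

0.00437 kg/m³

For an instantaneous plane source, C(x,t) = M/(n_e·A·√(4πDt)) · exp(−(x−vt)²/(4Dt)), with n_e·A the pore (flow) area.
Plume center vt = 0.074 × 140 = 10.36 m, so the well at 20 m is 9.64 m downgradient of the peak.
√(4πDt) = 12.72 m, giving peak height M/(n_e·A·√(4πDt)) = 3.4/(0.24 × 42 × 12.72) = 0.02652 kg/m³.
(x−vt)²/(4Dt) = (9.64)²/(4 × 0.092 × 140) = 1.804; exp(−1.804) = 0.1646.
C = 0.02652 × 0.1646 = 0.00437 kg/m³.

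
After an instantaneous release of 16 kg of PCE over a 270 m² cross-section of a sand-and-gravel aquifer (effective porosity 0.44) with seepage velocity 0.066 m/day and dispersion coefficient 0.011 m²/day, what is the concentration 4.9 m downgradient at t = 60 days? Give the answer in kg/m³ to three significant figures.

For an instantaneous plane source, C(x,t) = M/(n_e·A·√(4πDt)) · exp(−(x−vt)²/(4Dt)), with n_e·A the pore (flow) area.
Plume center vt = 0.066 × 60 = 3.96 m, so the well at 4.9 m is 0.94 m downgradient of the peak.
√(4πDt) = 2.880 m, giving peak height M/(n_e·A·√(4πDt)) = 16/(0.44 × 270 × 2.880) = 0.04676 kg/m³.
(x−vt)²/(4Dt) = (0.94)²/(4 × 0.011 × 60) = 0.3347; exp(−0.3347) = 0.7156.
C = 0.04676 × 0.7156 = 0.0335 kg/m³.

0.0335 kg/m³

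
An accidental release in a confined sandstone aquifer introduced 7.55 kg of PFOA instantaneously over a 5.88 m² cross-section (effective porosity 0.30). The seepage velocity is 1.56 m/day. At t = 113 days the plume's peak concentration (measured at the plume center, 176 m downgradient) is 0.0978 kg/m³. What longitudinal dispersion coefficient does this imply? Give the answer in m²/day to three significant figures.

At the plume center C_max = M/(n_e·A·√(4πDt)), so D = M²/(4πt·(n_e·A·C_max)²).
n_e·A·C_max = 0.30 × 5.88 × 0.0978 = 0.1725 kg/m.
D = 7.55²/(4π × 113 × 0.1725²) = 1.35 m²/day.

1.35 m²/day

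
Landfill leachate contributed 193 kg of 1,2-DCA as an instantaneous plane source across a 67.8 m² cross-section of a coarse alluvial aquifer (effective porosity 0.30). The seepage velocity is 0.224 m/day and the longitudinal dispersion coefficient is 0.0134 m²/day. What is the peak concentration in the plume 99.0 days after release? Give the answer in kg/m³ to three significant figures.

2.32 kg/m³

The peak of an instantaneous 1D plume sits at x = vt; there the Gaussian factor is 1 and C_max = M/(n_e·A·√(4πDt)), where n_e·A is the pore area the mass is dissolved in.
√(4πDt) = √(4π × 0.0134 × 99.0) = 4.083 m, so C_max = 193/(0.30 × 67.8 × 4.083) = 2.32 kg/m³.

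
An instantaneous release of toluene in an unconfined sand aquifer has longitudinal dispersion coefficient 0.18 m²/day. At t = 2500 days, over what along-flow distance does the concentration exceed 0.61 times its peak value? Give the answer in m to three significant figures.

The plume is Gaussian with σ = √(2Dt) = √(2 × 0.18 × 2500) = 30.00 m.
C/C_peak = exp(−Δx²/(2σ²)) = 0.61 ⇒ Δx = σ·√(−2 ln 0.61) = 30.00 × 0.9943 = 29.83 m.
Width = 2Δx = 59.7 m.

59.7 m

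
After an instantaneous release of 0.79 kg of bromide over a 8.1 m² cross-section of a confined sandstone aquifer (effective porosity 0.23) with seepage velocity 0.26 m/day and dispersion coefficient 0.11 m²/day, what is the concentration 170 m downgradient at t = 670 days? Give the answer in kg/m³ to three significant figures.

For an instantaneous plane source, C(x,t) = M/(n_e·A·√(4πDt)) · exp(−(x−vt)²/(4Dt)), with n_e·A the pore (flow) area.
Plume center vt = 0.26 × 670 = 174.2 m, so the well at 170 m is 4.2 m upgradient of the peak.
√(4πDt) = 30.43 m, giving peak height M/(n_e·A·√(4πDt)) = 0.79/(0.23 × 8.1 × 30.43) = 0.01394 kg/m³.
(x−vt)²/(4Dt) = (-4.2)²/(4 × 0.11 × 670) = 0.05984; exp(−0.05984) = 0.9419.
C = 0.01394 × 0.9419 = 0.0131 kg/m³.

0.0131 kg/m³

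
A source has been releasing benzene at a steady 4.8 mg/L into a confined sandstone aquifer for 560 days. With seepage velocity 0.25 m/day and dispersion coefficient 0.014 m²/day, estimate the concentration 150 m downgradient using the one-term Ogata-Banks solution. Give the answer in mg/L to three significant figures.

0.0277 mg/L

For a continuous step input, C/C₀ ≈ ½·erfc((x−vt)/(2√(Dt))).
vt = 0.25 × 560 = 140 m and 2√(Dt) = 2√(0.014 × 560) = 5.600 m.
Argument (x−vt)/(2√(Dt)) = (150 − 140)/5.600 = 1.786; ½·erfc(1.786) = 0.005772.
C = 4.8 × 0.005772 = 0.0277 mg/L.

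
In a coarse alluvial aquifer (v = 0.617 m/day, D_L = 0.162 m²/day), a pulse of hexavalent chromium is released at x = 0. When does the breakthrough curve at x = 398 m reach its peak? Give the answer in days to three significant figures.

For the 1D instantaneous-source solution, setting ∂C/∂t = 0 at fixed x gives v²t² + 2Dt − x² = 0, so t = (√(D² + v²x²) − D)/v².
√(D² + v²x²) = √(0.162² + 0.617² × 398²) = 245.6; v² = 0.380689.
t = (245.6 − 0.162)/0.380689 = 645 days (vs. the pure-advection estimate x/v = 645 d).

645 days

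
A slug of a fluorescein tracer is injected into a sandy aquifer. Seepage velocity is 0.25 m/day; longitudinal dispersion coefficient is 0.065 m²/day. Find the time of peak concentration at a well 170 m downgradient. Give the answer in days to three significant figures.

679 days

For the 1D instantaneous-source solution, setting ∂C/∂t = 0 at fixed x gives v²t² + 2Dt − x² = 0, so t = (√(D² + v²x²) − D)/v².
√(D² + v²x²) = √(0.065² + 0.25² × 170²) = 42.50; v² = 0.0625.
t = (42.50 − 0.065)/0.0625 = 679 days (vs. the pure-advection estimate x/v = 680 d).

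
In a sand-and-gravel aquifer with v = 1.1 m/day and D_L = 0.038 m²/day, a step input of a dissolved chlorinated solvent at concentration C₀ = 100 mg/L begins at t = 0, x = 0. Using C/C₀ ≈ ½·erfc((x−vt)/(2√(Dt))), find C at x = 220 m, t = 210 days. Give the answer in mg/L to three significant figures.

99.7 mg/L

For a continuous step input, C/C₀ ≈ ½·erfc((x−vt)/(2√(Dt))).
vt = 1.1 × 210 = 231 m and 2√(Dt) = 2√(0.038 × 210) = 5.650 m.
Argument (x−vt)/(2√(Dt)) = (220 − 231)/5.650 = -1.947; ½·erfc(-1.947) = 0.9971.
C = 100 × 0.9971 = 99.7 mg/L.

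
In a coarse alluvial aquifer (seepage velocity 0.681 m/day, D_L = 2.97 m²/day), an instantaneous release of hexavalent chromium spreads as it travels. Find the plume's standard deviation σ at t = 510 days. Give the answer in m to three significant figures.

55.0 m

Dispersive spreading gives a Gaussian with σ² = 2Dt; advection only shifts the center.
σ = √(2 × 2.97 × 510) = 55.0 m.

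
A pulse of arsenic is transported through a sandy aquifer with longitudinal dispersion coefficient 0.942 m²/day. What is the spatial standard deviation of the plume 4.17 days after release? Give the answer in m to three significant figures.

2.80 m

Dispersive spreading gives a Gaussian with σ² = 2Dt; advection only shifts the center.
σ = √(2 × 0.942 × 4.17) = 2.80 m.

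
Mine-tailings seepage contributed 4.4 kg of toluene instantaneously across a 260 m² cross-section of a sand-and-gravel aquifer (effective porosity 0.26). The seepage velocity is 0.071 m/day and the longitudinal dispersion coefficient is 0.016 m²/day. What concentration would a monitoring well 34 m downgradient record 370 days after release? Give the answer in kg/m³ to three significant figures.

0.000605 kg/m³

For an instantaneous plane source, C(x,t) = M/(n_e·A·√(4πDt)) · exp(−(x−vt)²/(4Dt)), with n_e·A the pore (flow) area.
Plume center vt = 0.071 × 370 = 26.27 m, so the well at 34 m is 7.73 m downgradient of the peak.
√(4πDt) = 8.625 m, giving peak height M/(n_e·A·√(4πDt)) = 4.4/(0.26 × 260 × 8.625) = 0.007547 kg/m³.
(x−vt)²/(4Dt) = (7.73)²/(4 × 0.016 × 370) = 2.523; exp(−2.523) = 0.08022.
C = 0.007547 × 0.08022 = 0.000605 kg/m³.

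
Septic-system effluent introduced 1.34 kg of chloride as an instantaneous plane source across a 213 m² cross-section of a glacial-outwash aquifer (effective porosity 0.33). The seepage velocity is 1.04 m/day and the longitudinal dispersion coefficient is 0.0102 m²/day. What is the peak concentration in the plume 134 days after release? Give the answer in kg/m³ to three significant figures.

The peak of an instantaneous 1D plume sits at x = vt; there the Gaussian factor is 1 and C_max = M/(n_e·A·√(4πDt)), where n_e·A is the pore area the mass is dissolved in.
√(4πDt) = √(4π × 0.0102 × 134) = 4.144 m, so C_max = 1.34/(0.33 × 213 × 4.144) = 0.00460 kg/m³.

0.00460 kg/m³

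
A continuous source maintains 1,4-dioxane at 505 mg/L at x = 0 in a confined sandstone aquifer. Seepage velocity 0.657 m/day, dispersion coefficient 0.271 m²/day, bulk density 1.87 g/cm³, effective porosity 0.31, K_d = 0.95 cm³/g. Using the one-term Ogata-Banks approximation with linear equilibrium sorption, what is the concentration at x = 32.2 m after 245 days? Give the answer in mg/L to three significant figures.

Retardation factor R = 1 + ρ_b·K_d/n = 1 + 1.87 × 0.95/0.31 = 6.731.
Sorption retards both mechanisms: v_R = v/R = 0.09761 m/day, D_R = D/R = 0.04026 m²/day.
v_R·t = 0.09761 × 245 = 23.91445 m; 2√(D_R t) = 6.281 m; argument = (32.2 − 23.91445)/6.281 = 1.319.
C = C₀ × ½·erfc(1.319) = 505 × 0.03107 = 15.7 mg/L.

15.7 mg/L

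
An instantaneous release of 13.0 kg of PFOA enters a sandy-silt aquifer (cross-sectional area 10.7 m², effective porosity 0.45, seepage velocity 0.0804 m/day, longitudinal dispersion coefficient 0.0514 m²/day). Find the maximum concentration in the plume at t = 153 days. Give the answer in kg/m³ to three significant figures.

The peak of an instantaneous 1D plume sits at x = vt; there the Gaussian factor is 1 and C_max = M/(n_e·A·√(4πDt)), where n_e·A is the pore area the mass is dissolved in.
√(4πDt) = √(4π × 0.0514 × 153) = 9.941 m, so C_max = 13.0/(0.45 × 10.7 × 9.941) = 0.272 kg/m³.

0.272 kg/m³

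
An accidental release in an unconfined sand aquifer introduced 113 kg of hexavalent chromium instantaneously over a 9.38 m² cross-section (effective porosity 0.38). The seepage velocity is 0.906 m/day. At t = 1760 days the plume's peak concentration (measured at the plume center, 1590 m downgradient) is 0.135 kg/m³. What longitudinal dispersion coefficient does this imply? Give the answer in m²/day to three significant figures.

2.49 m²/day

At the plume center C_max = M/(n_e·A·√(4πDt)), so D = M²/(4πt·(n_e·A·C_max)²).
n_e·A·C_max = 0.38 × 9.38 × 0.135 = 0.4812 kg/m.
D = 113²/(4π × 1760 × 0.4812²) = 2.49 m²/day.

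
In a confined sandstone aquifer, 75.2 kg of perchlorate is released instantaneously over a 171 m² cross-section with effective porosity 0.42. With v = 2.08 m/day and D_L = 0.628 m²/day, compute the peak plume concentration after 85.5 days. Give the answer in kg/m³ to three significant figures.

0.0403 kg/m³

The peak of an instantaneous 1D plume sits at x = vt; there the Gaussian factor is 1 and C_max = M/(n_e·A·√(4πDt)), where n_e·A is the pore area the mass is dissolved in.
√(4πDt) = √(4π × 0.628 × 85.5) = 25.98 m, so C_max = 75.2/(0.42 × 171 × 25.98) = 0.0403 kg/m³.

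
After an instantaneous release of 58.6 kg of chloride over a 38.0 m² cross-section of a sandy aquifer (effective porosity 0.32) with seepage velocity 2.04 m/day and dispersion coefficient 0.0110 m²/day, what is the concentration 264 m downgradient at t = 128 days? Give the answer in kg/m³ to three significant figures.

0.263 kg/m³

For an instantaneous plane source, C(x,t) = M/(n_e·A·√(4πDt)) · exp(−(x−vt)²/(4Dt)), with n_e·A the pore (flow) area.
Plume center vt = 2.04 × 128 = 261.12 m, so the well at 264 m is 2.88 m downgradient of the peak.
√(4πDt) = 4.206 m, giving peak height M/(n_e·A·√(4πDt)) = 58.6/(0.32 × 38.0 × 4.206) = 1.146 kg/m³.
(x−vt)²/(4Dt) = (2.88)²/(4 × 0.0110 × 128) = 1.473; exp(−1.473) = 0.2292.
C = 1.146 × 0.2292 = 0.263 kg/m³.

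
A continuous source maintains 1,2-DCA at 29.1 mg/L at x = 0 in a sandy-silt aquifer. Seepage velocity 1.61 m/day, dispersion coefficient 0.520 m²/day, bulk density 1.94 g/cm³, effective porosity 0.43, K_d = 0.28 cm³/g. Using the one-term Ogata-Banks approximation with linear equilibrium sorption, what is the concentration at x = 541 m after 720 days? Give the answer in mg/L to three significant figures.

Retardation factor R = 1 + ρ_b·K_d/n = 1 + 1.94 × 0.28/0.43 = 2.263.
Sorption retards both mechanisms: v_R = v/R = 0.7114 m/day, D_R = D/R = 0.2298 m²/day.
v_R·t = 0.7114 × 720 = 512.208 m; 2√(D_R t) = 25.73 m; argument = (541 − 512.208)/25.73 = 1.119.
C = C₀ × ½·erfc(1.119) = 29.1 × 0.05677 = 1.65 mg/L.

1.65 mg/L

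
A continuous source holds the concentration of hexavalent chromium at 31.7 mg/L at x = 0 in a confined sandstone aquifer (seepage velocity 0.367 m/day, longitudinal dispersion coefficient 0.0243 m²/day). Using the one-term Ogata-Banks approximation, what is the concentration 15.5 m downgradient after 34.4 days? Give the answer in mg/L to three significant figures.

For a continuous step input, C/C₀ ≈ ½·erfc((x−vt)/(2√(Dt))).
vt = 0.367 × 34.4 = 12.6248 m and 2√(Dt) = 2√(0.0243 × 34.4) = 1.829 m.
Argument (x−vt)/(2√(Dt)) = (15.5 − 12.6248)/1.829 = 1.572; ½·erfc(1.572) = 0.01310.
C = 31.7 × 0.01310 = 0.415 mg/L.

0.415 mg/L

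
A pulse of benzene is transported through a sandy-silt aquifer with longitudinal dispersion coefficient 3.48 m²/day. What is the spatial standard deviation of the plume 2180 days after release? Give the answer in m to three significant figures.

Dispersive spreading gives a Gaussian with σ² = 2Dt; advection only shifts the center.
σ = √(2 × 3.48 × 2180) = 123 m.

123 m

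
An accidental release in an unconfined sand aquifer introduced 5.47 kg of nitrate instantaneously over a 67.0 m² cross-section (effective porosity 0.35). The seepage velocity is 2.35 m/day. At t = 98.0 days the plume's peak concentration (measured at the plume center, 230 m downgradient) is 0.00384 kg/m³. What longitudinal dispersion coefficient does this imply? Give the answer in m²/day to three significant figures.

At the plume center C_max = M/(n_e·A·√(4πDt)), so D = M²/(4πt·(n_e·A·C_max)²).
n_e·A·C_max = 0.35 × 67.0 × 0.00384 = 0.09005 kg/m.
D = 5.47²/(4π × 98.0 × 0.09005²) = 3.00 m²/day.

3.00 m²/day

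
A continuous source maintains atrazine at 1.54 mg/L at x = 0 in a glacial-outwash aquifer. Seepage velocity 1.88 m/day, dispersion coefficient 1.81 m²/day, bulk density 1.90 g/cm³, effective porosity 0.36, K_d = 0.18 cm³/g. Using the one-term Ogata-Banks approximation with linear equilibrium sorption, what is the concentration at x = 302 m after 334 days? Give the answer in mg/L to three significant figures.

Retardation factor R = 1 + ρ_b·K_d/n = 1 + 1.90 × 0.18/0.36 = 1.950.
Sorption retards both mechanisms: v_R = v/R = 0.9641 m/day, D_R = D/R = 0.9282 m²/day.
v_R·t = 0.9641 × 334 = 322.0094 m; 2√(D_R t) = 35.21 m; argument = (302 − 322.0094)/35.21 = -0.5683.
C = C₀ × ½·erfc(-0.5683) = 1.54 × 0.7892 = 1.22 mg/L.

1.22 mg/L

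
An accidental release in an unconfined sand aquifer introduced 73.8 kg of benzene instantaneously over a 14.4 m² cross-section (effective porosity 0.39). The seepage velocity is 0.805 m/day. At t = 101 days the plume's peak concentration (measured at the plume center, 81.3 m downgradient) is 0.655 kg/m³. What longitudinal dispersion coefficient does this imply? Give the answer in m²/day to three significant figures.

0.317 m²/day

At the plume center C_max = M/(n_e·A·√(4πDt)), so D = M²/(4πt·(n_e·A·C_max)²).
n_e·A·C_max = 0.39 × 14.4 × 0.655 = 3.678 kg/m.
D = 73.8²/(4π × 101 × 3.678²) = 0.317 m²/day.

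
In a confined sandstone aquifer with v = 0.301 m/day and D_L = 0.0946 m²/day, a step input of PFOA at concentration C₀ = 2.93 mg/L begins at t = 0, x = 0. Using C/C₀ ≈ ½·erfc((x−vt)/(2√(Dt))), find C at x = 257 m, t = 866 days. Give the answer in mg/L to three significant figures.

1.80 mg/L

For a continuous step input, C/C₀ ≈ ½·erfc((x−vt)/(2√(Dt))).
vt = 0.301 × 866 = 260.666 m and 2√(Dt) = 2√(0.0946 × 866) = 18.10 m.
Argument (x−vt)/(2√(Dt)) = (257 − 260.666)/18.10 = -0.2025; ½·erfc(-0.2025) = 0.6127.
C = 2.93 × 0.6127 = 1.80 mg/L.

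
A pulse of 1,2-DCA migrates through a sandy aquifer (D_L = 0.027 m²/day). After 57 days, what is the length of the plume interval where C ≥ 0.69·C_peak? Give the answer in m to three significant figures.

3.02 m

The plume is Gaussian with σ = √(2Dt) = √(2 × 0.027 × 57) = 1.754 m.
C/C_peak = exp(−Δx²/(2σ²)) = 0.69 ⇒ Δx = σ·√(−2 ln 0.69) = 1.754 × 0.8615 = 1.511 m.
Width = 2Δx = 3.02 m.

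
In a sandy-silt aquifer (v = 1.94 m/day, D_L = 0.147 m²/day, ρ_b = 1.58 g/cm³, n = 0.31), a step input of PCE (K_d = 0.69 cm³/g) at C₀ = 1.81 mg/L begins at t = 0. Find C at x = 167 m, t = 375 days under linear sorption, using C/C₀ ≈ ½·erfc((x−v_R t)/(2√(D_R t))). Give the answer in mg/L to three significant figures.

0.208 mg/L

Retardation factor R = 1 + ρ_b·K_d/n = 1 + 1.58 × 0.69/0.31 = 4.517.
Sorption retards both mechanisms: v_R = v/R = 0.4295 m/day, D_R = D/R = 0.03254 m²/day.
v_R·t = 0.4295 × 375 = 161.0625 m; 2√(D_R t) = 6.986 m; argument = (167 − 161.0625)/6.986 = 0.8499.
C = C₀ × ½·erfc(0.8499) = 1.81 × 0.1147 = 0.208 mg/L.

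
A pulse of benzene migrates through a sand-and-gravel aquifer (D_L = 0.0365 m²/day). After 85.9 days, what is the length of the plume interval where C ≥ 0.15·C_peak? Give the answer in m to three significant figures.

9.76 m

The plume is Gaussian with σ = √(2Dt) = √(2 × 0.0365 × 85.9) = 2.504 m.
C/C_peak = exp(−Δx²/(2σ²)) = 0.15 ⇒ Δx = σ·√(−2 ln 0.15) = 2.504 × 1.948 = 4.878 m.
Width = 2Δx = 9.76 m.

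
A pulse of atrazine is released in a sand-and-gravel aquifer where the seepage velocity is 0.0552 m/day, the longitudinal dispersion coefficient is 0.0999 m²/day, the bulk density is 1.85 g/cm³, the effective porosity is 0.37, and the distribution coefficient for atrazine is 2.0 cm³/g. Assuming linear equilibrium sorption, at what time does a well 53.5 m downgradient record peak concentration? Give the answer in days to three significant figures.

Retardation factor R = 1 + ρ_b·K_d/n = 1 + 1.85 × 2.0/0.37 = 11.00.
Sorption retards both mechanisms: v_R = v/R = 0.005018 m/day, D_R = D/R = 0.009082 m²/day.
Peak time from v_R²t² + 2D_R t − x² = 0: t = (√(D_R² + v_R²x²) − D_R)/v_R².
√(D_R² + v_R²x²) = √(0.009082² + 0.005018² × 53.5²) = 0.2686; v_R² = 2.518e-05.
t = (0.2686 − 0.009082)/2.518e-05 = 10300 days.

10300 days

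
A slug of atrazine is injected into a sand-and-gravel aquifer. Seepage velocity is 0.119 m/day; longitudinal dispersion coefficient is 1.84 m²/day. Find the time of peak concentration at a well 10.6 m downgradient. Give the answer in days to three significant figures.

For the 1D instantaneous-source solution, setting ∂C/∂t = 0 at fixed x gives v²t² + 2Dt − x² = 0, so t = (√(D² + v²x²) − D)/v².
√(D² + v²x²) = √(1.84² + 0.119² × 10.6²) = 2.231; v² = 0.014161.
t = (2.231 − 1.84)/0.014161 = 27.6 days (vs. the pure-advection estimate x/v = 89.1 d).

27.6 days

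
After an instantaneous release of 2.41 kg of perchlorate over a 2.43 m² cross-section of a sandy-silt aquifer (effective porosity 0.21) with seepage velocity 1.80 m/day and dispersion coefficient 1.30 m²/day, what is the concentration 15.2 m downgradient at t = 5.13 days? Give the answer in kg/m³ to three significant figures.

For an instantaneous plane source, C(x,t) = M/(n_e·A·√(4πDt)) · exp(−(x−vt)²/(4Dt)), with n_e·A the pore (flow) area.
Plume center vt = 1.80 × 5.13 = 9.234 m, so the well at 15.2 m is 5.966 m downgradient of the peak.
√(4πDt) = 9.155 m, giving peak height M/(n_e·A·√(4πDt)) = 2.41/(0.21 × 2.43 × 9.155) = 0.5159 kg/m³.
(x−vt)²/(4Dt) = (5.966)²/(4 × 1.30 × 5.13) = 1.334; exp(−1.334) = 0.2634.
C = 0.5159 × 0.2634 = 0.136 kg/m³.

0.136 kg/m³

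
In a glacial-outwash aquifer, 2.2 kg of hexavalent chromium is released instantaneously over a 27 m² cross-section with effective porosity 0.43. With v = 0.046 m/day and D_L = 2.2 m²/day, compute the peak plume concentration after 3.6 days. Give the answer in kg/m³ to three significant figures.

0.0190 kg/m³

The peak of an instantaneous 1D plume sits at x = vt; there the Gaussian factor is 1 and C_max = M/(n_e·A·√(4πDt)), where n_e·A is the pore area the mass is dissolved in.
√(4πDt) = √(4π × 2.2 × 3.6) = 9.976 m, so C_max = 2.2/(0.43 × 27 × 9.976) = 0.0190 kg/m³.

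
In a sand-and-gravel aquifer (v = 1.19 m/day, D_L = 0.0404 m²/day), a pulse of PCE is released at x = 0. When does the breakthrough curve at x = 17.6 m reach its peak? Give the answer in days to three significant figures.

14.8 days

For the 1D instantaneous-source solution, setting ∂C/∂t = 0 at fixed x gives v²t² + 2Dt − x² = 0, so t = (√(D² + v²x²) − D)/v².
√(D² + v²x²) = √(0.0404² + 1.19² × 17.6²) = 20.94; v² = 1.4161.
t = (20.94 − 0.0404)/1.4161 = 14.8 days (vs. the pure-advection estimate x/v = 14.8 d).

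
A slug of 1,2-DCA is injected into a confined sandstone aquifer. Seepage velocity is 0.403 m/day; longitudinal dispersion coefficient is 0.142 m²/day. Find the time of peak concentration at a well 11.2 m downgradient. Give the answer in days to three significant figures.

For the 1D instantaneous-source solution, setting ∂C/∂t = 0 at fixed x gives v²t² + 2Dt − x² = 0, so t = (√(D² + v²x²) − D)/v².
√(D² + v²x²) = √(0.142² + 0.403² × 11.2²) = 4.516; v² = 0.162409.
t = (4.516 − 0.142)/0.162409 = 26.9 days (vs. the pure-advection estimate x/v = 27.8 d).

26.9 days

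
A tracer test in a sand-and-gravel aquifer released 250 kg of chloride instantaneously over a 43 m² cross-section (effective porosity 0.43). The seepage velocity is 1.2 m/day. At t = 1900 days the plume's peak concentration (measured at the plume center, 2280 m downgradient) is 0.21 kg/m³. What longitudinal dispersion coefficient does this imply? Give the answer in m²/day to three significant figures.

At the plume center C_max = M/(n_e·A·√(4πDt)), so D = M²/(4πt·(n_e·A·C_max)²).
n_e·A·C_max = 0.43 × 43 × 0.21 = 3.883 kg/m.
D = 250²/(4π × 1900 × 3.883²) = 0.174 m²/day.

0.174 m²/day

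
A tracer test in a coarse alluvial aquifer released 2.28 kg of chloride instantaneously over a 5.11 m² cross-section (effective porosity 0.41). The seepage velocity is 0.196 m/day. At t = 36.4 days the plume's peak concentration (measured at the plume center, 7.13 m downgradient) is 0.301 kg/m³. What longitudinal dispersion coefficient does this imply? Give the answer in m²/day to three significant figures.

0.0286 m²/day

At the plume center C_max = M/(n_e·A·√(4πDt)), so D = M²/(4πt·(n_e·A·C_max)²).
n_e·A·C_max = 0.41 × 5.11 × 0.301 = 0.6306 kg/m.
D = 2.28²/(4π × 36.4 × 0.6306²) = 0.0286 m²/day.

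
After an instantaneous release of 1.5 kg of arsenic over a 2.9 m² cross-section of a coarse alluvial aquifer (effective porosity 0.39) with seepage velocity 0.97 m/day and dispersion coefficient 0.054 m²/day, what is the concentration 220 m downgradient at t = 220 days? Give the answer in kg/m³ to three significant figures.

For an instantaneous plane source, C(x,t) = M/(n_e·A·√(4πDt)) · exp(−(x−vt)²/(4Dt)), with n_e·A the pore (flow) area.
Plume center vt = 0.97 × 220 = 213.4 m, so the well at 220 m is 6.6 m downgradient of the peak.
√(4πDt) = 12.22 m, giving peak height M/(n_e·A·√(4πDt)) = 1.5/(0.39 × 2.9 × 12.22) = 0.1085 kg/m³.
(x−vt)²/(4Dt) = (6.6)²/(4 × 0.054 × 220) = 0.9167; exp(−0.9167) = 0.3998.
C = 0.1085 × 0.3998 = 0.0434 kg/m³.

0.0434 kg/m³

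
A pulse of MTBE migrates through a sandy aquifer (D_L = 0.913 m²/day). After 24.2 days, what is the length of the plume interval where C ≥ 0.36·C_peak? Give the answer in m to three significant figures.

The plume is Gaussian with σ = √(2Dt) = √(2 × 0.913 × 24.2) = 6.647 m.
C/C_peak = exp(−Δx²/(2σ²)) = 0.36 ⇒ Δx = σ·√(−2 ln 0.36) = 6.647 × 1.429 = 9.499 m.
Width = 2Δx = 19.0 m.

19.0 m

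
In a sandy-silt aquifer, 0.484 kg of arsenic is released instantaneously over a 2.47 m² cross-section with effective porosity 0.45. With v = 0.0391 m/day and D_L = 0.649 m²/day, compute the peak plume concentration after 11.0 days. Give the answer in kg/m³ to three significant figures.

The peak of an instantaneous 1D plume sits at x = vt; there the Gaussian factor is 1 and C_max = M/(n_e·A·√(4πDt)), where n_e·A is the pore area the mass is dissolved in.
√(4πDt) = √(4π × 0.649 × 11.0) = 9.472 m, so C_max = 0.484/(0.45 × 2.47 × 9.472) = 0.0460 kg/m³.

0.0460 kg/m³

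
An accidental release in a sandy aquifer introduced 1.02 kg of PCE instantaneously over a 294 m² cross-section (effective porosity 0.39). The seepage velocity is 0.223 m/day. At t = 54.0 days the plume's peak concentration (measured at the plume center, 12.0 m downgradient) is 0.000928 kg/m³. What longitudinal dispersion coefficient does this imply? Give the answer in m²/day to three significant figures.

0.135 m²/day

At the plume center C_max = M/(n_e·A·√(4πDt)), so D = M²/(4πt·(n_e·A·C_max)²).
n_e·A·C_max = 0.39 × 294 × 0.000928 = 0.1064 kg/m.
D = 1.02²/(4π × 54.0 × 0.1064²) = 0.135 m²/day.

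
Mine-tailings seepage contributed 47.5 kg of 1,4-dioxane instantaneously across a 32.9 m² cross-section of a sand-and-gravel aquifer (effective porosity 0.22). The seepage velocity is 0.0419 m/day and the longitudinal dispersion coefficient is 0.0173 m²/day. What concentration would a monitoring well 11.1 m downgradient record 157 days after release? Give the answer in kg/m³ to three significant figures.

0.171 kg/m³

For an instantaneous plane source, C(x,t) = M/(n_e·A·√(4πDt)) · exp(−(x−vt)²/(4Dt)), with n_e·A the pore (flow) area.
Plume center vt = 0.0419 × 157 = 6.5783 m, so the well at 11.1 m is 4.5217 m downgradient of the peak.
√(4πDt) = 5.842 m, giving peak height M/(n_e·A·√(4πDt)) = 47.5/(0.22 × 32.9 × 5.842) = 1.123 kg/m³.
(x−vt)²/(4Dt) = (4.5217)²/(4 × 0.0173 × 157) = 1.882; exp(−1.882) = 0.1523.
C = 1.123 × 0.1523 = 0.171 kg/m³.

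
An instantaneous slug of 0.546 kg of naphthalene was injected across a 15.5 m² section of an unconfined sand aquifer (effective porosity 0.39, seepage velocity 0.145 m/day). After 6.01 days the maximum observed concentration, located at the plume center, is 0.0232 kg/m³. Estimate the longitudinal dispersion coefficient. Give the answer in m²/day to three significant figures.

At the plume center C_max = M/(n_e·A·√(4πDt)), so D = M²/(4πt·(n_e·A·C_max)²).
n_e·A·C_max = 0.39 × 15.5 × 0.0232 = 0.1402 kg/m.
D = 0.546²/(4π × 6.01 × 0.1402²) = 0.201 m²/day.

0.201 m²/day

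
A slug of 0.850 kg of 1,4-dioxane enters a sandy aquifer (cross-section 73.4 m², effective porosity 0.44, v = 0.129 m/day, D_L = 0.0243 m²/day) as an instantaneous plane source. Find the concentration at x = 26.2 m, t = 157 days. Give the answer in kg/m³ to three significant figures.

For an instantaneous plane source, C(x,t) = M/(n_e·A·√(4πDt)) · exp(−(x−vt)²/(4Dt)), with n_e·A the pore (flow) area.
Plume center vt = 0.129 × 157 = 20.253 m, so the well at 26.2 m is 5.947 m downgradient of the peak.
√(4πDt) = 6.924 m, giving peak height M/(n_e·A·√(4πDt)) = 0.850/(0.44 × 73.4 × 6.924) = 0.003801 kg/m³.
(x−vt)²/(4Dt) = (5.947)²/(4 × 0.0243 × 157) = 2.318; exp(−2.318) = 0.09847.
C = 0.003801 × 0.09847 = 0.000374 kg/m³.

0.000374 kg/m³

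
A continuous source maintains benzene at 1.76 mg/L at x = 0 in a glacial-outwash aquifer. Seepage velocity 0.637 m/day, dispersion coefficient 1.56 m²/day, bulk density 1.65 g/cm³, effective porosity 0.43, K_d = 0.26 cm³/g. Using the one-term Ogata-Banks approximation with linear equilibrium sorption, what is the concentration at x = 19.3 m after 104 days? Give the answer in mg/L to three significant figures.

1.52 mg/L

Retardation factor R = 1 + ρ_b·K_d/n = 1 + 1.65 × 0.26/0.43 = 1.998.
Sorption retards both mechanisms: v_R = v/R = 0.3188 m/day, D_R = D/R = 0.7808 m²/day.
v_R·t = 0.3188 × 104 = 33.1552 m; 2√(D_R t) = 18.02 m; argument = (19.3 − 33.1552)/18.02 = -0.7689.
C = C₀ × ½·erfc(-0.7689) = 1.76 × 0.8616 = 1.52 mg/L.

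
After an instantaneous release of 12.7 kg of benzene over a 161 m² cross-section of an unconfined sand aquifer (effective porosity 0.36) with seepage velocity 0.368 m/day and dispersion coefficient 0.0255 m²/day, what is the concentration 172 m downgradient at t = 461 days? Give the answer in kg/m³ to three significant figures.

0.0160 kg/m³

For an instantaneous plane source, C(x,t) = M/(n_e·A·√(4πDt)) · exp(−(x−vt)²/(4Dt)), with n_e·A the pore (flow) area.
Plume center vt = 0.368 × 461 = 169.648 m, so the well at 172 m is 2.352 m downgradient of the peak.
√(4πDt) = 12.15 m, giving peak height M/(n_e·A·√(4πDt)) = 12.7/(0.36 × 161 × 12.15) = 0.01803 kg/m³.
(x−vt)²/(4Dt) = (2.352)²/(4 × 0.0255 × 461) = 0.1176; exp(−0.1176) = 0.8891.
C = 0.01803 × 0.8891 = 0.0160 kg/m³.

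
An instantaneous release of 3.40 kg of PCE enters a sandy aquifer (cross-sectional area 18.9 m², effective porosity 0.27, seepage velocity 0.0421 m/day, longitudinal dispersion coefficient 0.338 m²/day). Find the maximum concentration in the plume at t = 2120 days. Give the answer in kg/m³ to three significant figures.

0.00702 kg/m³

The peak of an instantaneous 1D plume sits at x = vt; there the Gaussian factor is 1 and C_max = M/(n_e·A·√(4πDt)), where n_e·A is the pore area the mass is dissolved in.
√(4πDt) = √(4π × 0.338 × 2120) = 94.89 m, so C_max = 3.40/(0.27 × 18.9 × 94.89) = 0.00702 kg/m³.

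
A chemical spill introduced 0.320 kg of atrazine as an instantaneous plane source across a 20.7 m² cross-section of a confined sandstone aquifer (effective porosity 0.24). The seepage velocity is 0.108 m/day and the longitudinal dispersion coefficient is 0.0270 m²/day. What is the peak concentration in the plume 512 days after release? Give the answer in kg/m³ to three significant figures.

0.00489 kg/m³

The peak of an instantaneous 1D plume sits at x = vt; there the Gaussian factor is 1 and C_max = M/(n_e·A·√(4πDt)), where n_e·A is the pore area the mass is dissolved in.
√(4πDt) = √(4π × 0.0270 × 512) = 13.18 m, so C_max = 0.320/(0.24 × 20.7 × 13.18) = 0.00489 kg/m³.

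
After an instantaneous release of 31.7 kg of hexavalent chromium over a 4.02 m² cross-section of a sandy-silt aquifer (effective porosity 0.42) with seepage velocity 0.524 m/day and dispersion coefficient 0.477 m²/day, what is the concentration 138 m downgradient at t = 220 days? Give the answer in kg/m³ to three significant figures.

0.151 kg/m³

For an instantaneous plane source, C(x,t) = M/(n_e·A·√(4πDt)) · exp(−(x−vt)²/(4Dt)), with n_e·A the pore (flow) area.
Plume center vt = 0.524 × 220 = 115.28 m, so the well at 138 m is 22.72 m downgradient of the peak.
√(4πDt) = 36.31 m, giving peak height M/(n_e·A·√(4πDt)) = 31.7/(0.42 × 4.02 × 36.31) = 0.5171 kg/m³.
(x−vt)²/(4Dt) = (22.72)²/(4 × 0.477 × 220) = 1.230; exp(−1.230) = 0.2923.
C = 0.5171 × 0.2923 = 0.151 kg/m³.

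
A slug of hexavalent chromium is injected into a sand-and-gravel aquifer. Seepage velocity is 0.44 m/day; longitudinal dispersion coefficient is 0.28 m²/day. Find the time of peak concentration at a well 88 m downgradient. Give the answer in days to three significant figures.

For the 1D instantaneous-source solution, setting ∂C/∂t = 0 at fixed x gives v²t² + 2Dt − x² = 0, so t = (√(D² + v²x²) − D)/v².
√(D² + v²x²) = √(0.28² + 0.44² × 88²) = 38.72; v² = 0.1936.
t = (38.72 − 0.28)/0.1936 = 199 days (vs. the pure-advection estimate x/v = 200 d).

199 days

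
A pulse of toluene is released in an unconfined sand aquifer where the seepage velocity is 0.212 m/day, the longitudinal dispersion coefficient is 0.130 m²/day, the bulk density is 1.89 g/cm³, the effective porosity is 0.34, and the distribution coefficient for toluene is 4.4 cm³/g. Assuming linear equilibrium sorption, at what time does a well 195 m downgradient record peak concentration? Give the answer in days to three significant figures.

Retardation factor R = 1 + ρ_b·K_d/n = 1 + 1.89 × 4.4/0.34 = 25.46.
Sorption retards both mechanisms: v_R = v/R = 0.008327 m/day, D_R = D/R = 0.005106 m²/day.
Peak time from v_R²t² + 2D_R t − x² = 0: t = (√(D_R² + v_R²x²) − D_R)/v_R².
√(D_R² + v_R²x²) = √(0.005106² + 0.008327² × 195²) = 1.624; v_R² = 6.934e-05.
t = (1.624 − 0.005106)/6.934e-05 = 23300 days.

23300 days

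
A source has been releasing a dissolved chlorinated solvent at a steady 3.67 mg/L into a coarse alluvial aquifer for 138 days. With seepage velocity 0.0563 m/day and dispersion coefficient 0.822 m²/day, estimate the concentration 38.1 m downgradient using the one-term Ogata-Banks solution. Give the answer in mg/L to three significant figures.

For a continuous step input, C/C₀ ≈ ½·erfc((x−vt)/(2√(Dt))).
vt = 0.0563 × 138 = 7.7694 m and 2√(Dt) = 2√(0.822 × 138) = 21.30 m.
Argument (x−vt)/(2√(Dt)) = (38.1 − 7.7694)/21.30 = 1.424; ½·erfc(1.424) = 0.02201.
C = 3.67 × 0.02201 = 0.0808 mg/L.

0.0808 mg/L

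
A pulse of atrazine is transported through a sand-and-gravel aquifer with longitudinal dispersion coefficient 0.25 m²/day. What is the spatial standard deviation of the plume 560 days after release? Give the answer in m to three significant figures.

Dispersive spreading gives a Gaussian with σ² = 2Dt; advection only shifts the center.
σ = √(2 × 0.25 × 560) = 16.7 m.

16.7 m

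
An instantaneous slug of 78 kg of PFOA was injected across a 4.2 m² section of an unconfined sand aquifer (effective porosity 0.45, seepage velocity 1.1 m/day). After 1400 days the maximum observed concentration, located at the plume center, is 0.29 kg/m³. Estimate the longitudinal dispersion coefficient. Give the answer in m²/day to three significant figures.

1.15 m²/day

At the plume center C_max = M/(n_e·A·√(4πDt)), so D = M²/(4πt·(n_e·A·C_max)²).
n_e·A·C_max = 0.45 × 4.2 × 0.29 = 0.5481 kg/m.
D = 78²/(4π × 1400 × 0.5481²) = 1.15 m²/day.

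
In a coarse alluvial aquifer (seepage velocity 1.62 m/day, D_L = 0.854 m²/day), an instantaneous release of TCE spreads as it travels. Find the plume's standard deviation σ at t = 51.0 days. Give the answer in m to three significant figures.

Dispersive spreading gives a Gaussian with σ² = 2Dt; advection only shifts the center.
σ = √(2 × 0.854 × 51.0) = 9.33 m.

9.33 m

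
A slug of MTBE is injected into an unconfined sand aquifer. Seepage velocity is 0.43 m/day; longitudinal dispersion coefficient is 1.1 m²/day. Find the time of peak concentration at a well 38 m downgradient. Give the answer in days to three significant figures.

For the 1D instantaneous-source solution, setting ∂C/∂t = 0 at fixed x gives v²t² + 2Dt − x² = 0, so t = (√(D² + v²x²) − D)/v².
√(D² + v²x²) = √(1.1² + 0.43² × 38²) = 16.38; v² = 0.1849.
t = (16.38 − 1.1)/0.1849 = 82.6 days (vs. the pure-advection estimate x/v = 88.4 d).

82.6 days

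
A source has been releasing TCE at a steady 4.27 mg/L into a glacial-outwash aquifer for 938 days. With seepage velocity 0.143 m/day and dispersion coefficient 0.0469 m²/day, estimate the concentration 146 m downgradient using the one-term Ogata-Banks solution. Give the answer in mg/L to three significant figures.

For a continuous step input, C/C₀ ≈ ½·erfc((x−vt)/(2√(Dt))).
vt = 0.143 × 938 = 134.134 m and 2√(Dt) = 2√(0.0469 × 938) = 13.27 m.
Argument (x−vt)/(2√(Dt)) = (146 − 134.134)/13.27 = 0.8942; ½·erfc(0.8942) = 0.1030.
C = 4.27 × 0.1030 = 0.440 mg/L.

0.440 mg/L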